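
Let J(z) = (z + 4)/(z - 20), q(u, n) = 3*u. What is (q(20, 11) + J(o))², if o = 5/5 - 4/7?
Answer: 67059721/18769 ≈ 3572.9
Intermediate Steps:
o = 3/7 (o = 5*(⅕) - 4*⅐ = 1 - 4/7 = 3/7 ≈ 0.42857)
J(z) = (4 + z)/(-20 + z)
(q(20, 11) + J(o))² = (3*20 + (4 + 3/7)/(-20 + 3/7))² = (60 + (31/7)/(-137/7))² = (60 - 7/137*31/7)² = (60 - 31/137)² = (8189/137)² = 67059721/18769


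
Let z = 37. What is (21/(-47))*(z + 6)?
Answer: -903/47 ≈ -19.213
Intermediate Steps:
(21/(-47))*(z + 6) = (21/(-47))*(37 + 6) = (21*(-1/47))*43 = -21/47*43 = -903/47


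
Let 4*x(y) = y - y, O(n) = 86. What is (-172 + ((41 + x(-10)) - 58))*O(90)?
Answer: -16254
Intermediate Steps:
x(y) = 0 (x(y) = (y - y)/4 = (¼)*0 = 0)
(-172 + ((41 + x(-10)) - 58))*O(90) = (-172 + ((41 + 0) - 58))*86 = (-172 + (41 - 58))*86 = (-172 - 17)*86 = -189*86 = -16254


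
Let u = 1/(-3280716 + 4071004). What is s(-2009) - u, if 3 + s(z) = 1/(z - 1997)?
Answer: -4749237739/1582946864 ≈ -3.0003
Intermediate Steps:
u = 1/790288 ≈ 1.2654e-6
s(z) = -3 + 1/(-1997 + z) (s(z) = -3 + 1/(z - 1997) = -3 + 1/(-1997 + z))
s(-2009) - u = (5992 - 3*(-2009))/(-1997 - 2009) - 1*1/790288 = (5992 + 6027)/(-4006) - 1/790288 = -1/4006*12019 - 1/790288 = -12019/4006 - 1/790288 = -4749237739/1582946864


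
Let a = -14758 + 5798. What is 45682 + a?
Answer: 36722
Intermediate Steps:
a = -8960
45682 + a = 45682 - 8960 = 36722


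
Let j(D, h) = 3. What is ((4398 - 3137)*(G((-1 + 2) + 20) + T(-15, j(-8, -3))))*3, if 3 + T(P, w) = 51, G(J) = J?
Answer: 261027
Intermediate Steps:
T(P, w) = 48 (T(P, w) = -3 + 51 = 48)
((4398 - 3137)*(G((-1 + 2) + 20) + T(-15, j(-8, -3))))*3 = ((4398 - 3137)*(((-1 + 2) + 20) + 48))*3 = (1261*((1 + 20) + 48))*3 = (1261*(21 + 48))*3 = (1261*69)*3 = 87009*3 = 261027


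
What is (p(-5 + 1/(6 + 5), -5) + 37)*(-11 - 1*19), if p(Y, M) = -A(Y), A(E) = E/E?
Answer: -1080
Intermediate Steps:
A(E) = 1
p(Y, M) = -1 (p(Y, M) = -1*1 = -1)
(p(-5 + 1/(6 + 5), -5) + 37)*(-11 - 1*19) = (-1 + 37)*(-11 - 1*19) = 36*(-11 - 19) = 36*(-30) = -1080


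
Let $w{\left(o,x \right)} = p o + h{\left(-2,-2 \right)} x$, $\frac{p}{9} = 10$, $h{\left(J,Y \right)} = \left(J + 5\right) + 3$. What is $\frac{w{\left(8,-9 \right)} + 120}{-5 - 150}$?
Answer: $- \frac{786}{155} \approx -5.071$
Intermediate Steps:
$h{\left(J,Y \right)} = 8 + J$ ($h{\left(J,Y \right)} = \left(5 + J\right) + 3 = 8 + J$)
$p = 90$ ($p = 9 \cdot 10 = 90$)
$w{\left(o,x \right)} = 6 x + 90 o$ ($w{\left(o,x \right)} = 90 o + \left(8 - 2\right) x = 90 o + 6 x = 6 x + 90 o$)
$\frac{w{\left(8,-9 \right)} + 120}{-5 - 150} = \frac{\left(6 \left(-9\right) + 90 \cdot 8\right) + 120}{-5 - 150} = \frac{\left(-54 + 720\right) + 120}{-155} = - \frac{666 + 120}{155} = \left(- \frac{1}{155}\right) 786 = - \frac{786}{155}$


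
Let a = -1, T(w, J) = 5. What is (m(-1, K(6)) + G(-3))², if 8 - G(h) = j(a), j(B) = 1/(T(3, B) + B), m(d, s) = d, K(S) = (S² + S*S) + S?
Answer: 729/16 ≈ 45.563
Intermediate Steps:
K(S) = S + 2*S² (K(S) = (S² + S²) + S = 2*S² + S = S + 2*S²)
j(B) = 1/(5 + B)
G(h) = 31/4 (G(h) = 8 - 1/(5 - 1) = 8 - 1/4 = 8 - 1*¼ = 8 - ¼ = 31/4)
(m(-1, K(6)) + G(-3))² = (-1 + 31/4)² = (27/4)² = 729/16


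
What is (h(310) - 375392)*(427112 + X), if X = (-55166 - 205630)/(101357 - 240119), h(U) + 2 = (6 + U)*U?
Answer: -913484985845820/7709 ≈ -1.1850e+11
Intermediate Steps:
h(U) = -2 + U*(6 + U) (h(U) = -2 + (6 + U)*U = -2 + U*(6 + U))
X = 43466/23127 (X = -260796/(-138762) = -260796*(-1/138762) = 43466/23127 ≈ 1.8794)
(h(310) - 375392)*(427112 + X) = ((-2 + 310² + 6*310) - 375392)*(427112 + 43466/23127) = ((-2 + 96100 + 1860) - 375392)*(9877862690/23127) = (97958 - 375392)*(9877862690/23127) = -277434*9877862690/23127 = -913484985845820/7709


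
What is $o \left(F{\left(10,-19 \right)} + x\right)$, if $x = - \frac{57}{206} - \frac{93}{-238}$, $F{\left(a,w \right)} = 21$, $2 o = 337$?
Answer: $\frac{87213915}{24514} \approx 3557.7$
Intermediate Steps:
$o = \frac{337}{2}$ ($o = \frac{1}{2} \cdot 337 = \frac{337}{2} \approx 168.5$)
$x = \frac{1398}{12257}$ ($x = \left(-57\right) \frac{1}{206} - - \frac{93}{238} = - \frac{57}{206} + \frac{93}{238} = \frac{1398}{12257} \approx 0.11406$)
$o \left(F{\left(10,-19 \right)} + x\right) = \frac{337 \left(21 + \frac{1398}{12257}\right)}{2} = \frac{337}{2} \cdot \frac{258795}{12257} = \frac{87213915}{24514}$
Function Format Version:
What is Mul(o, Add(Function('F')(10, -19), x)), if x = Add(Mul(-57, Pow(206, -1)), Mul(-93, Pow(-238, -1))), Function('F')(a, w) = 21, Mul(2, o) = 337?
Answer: Rational(87213915, 24514) ≈ 3557.7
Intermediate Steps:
o = Rational(337, 2) (o = Mul(Rational(1, 2), 337) = Rational(337, 2) ≈ 168.50)
x = Rational(1398, 12257) (x = Add(Mul(-57, Rational(1, 206)), Mul(-93, Rational(-1, 238))) = Add(Rational(-57, 206), Rational(93, 238)) = Rational(1398, 12257) ≈ 0.11406)
Mul(o, Add(Function('F')(10, -19), x)) = Mul(Rational(337, 2), Add(21, Rational(1398, 12257))) = Mul(Rational(337, 2), Rational(258795, 12257)) = Rational(87213915, 24514)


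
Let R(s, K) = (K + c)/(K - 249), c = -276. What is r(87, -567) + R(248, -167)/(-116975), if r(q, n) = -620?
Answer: -30170192443/48661600 ≈ -620.00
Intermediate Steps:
R(s, K) = (-276 + K)/(-249 + K) (R(s, K) = (K - 276)/(K - 249) = (-276 + K)/(-249 + K))
r(87, -567) + R(248, -167)/(-116975) = -620 + ((-276 - 167)/(-249 - 167))/(-116975) = -620 + (-443/(-416))*(-1/116975) = -620 - 1/416*(-443)*(-1/116975) = -620 + (443/416)*(-1/116975) = -620 - 443/48661600 = -30170192443/48661600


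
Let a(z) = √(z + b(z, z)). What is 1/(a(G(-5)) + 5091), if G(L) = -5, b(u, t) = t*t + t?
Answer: 1697/8639422 - √15/25918266 ≈ 0.00019628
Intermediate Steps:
b(u, t) = t + t² (b(u, t) = t² + t = t + t²)
a(z) = √(z + z*(1 + z))
1/(a(G(-5)) + 5091) = 1/(√(-5*(2 - 5)) + 5091) = 1/(√(-5*(-3)) + 5091) = 1/(√15 + 5091) = 1/(5091 + √15)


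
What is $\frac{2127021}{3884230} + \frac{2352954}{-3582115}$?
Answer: $- \frac{304036137201}{2782751709290} \approx -0.10926$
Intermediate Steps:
$\frac{2127021}{3884230} + \frac{2352954}{-3582115} = 2127021 \cdot \frac{1}{3884230} + 2352954 \left(- \frac{1}{3582115}\right) = \frac{2127021}{3884230} - \frac{2352954}{3582115} = - \frac{304036137201}{2782751709290}$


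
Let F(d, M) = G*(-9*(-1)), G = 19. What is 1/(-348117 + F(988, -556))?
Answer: -1/347946 ≈ -2.8740e-6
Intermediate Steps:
F(d, M) = 171 (F(d, M) = 19*(-9*(-1)) = 19*9 = 171)
1/(-348117 + F(988, -556)) = 1/(-348117 + 171) = 1/(-347946) = -1/347946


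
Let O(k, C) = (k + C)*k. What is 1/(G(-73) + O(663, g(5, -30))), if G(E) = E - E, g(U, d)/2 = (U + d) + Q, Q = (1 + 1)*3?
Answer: 1/414375 ≈ 2.4133e-6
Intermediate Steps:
Q = 6 (Q = 2*3 = 6)
g(U, d) = 12 + 2*U + 2*d (g(U, d) = 2*((U + d) + 6) = 2*(6 + U + d) = 12 + 2*U + 2*d)
G(E) = 0
O(k, C) = k*(C + k) (O(k, C) = (C + k)*k = k*(C + k))
1/(G(-73) + O(663, g(5, -30))) = 1/(0 + 663*((12 + 2*5 + 2*(-30)) + 663)) = 1/(0 + 663*((12 + 10 - 60) + 663)) = 1/(0 + 663*(-38 + 663)) = 1/(0 + 663*625) = 1/(0 + 414375) = 1/414375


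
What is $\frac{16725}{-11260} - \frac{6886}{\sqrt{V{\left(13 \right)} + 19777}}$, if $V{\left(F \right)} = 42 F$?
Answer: $- \frac{3345}{2252} - \frac{6886 \sqrt{20323}}{20323} \approx -49.788$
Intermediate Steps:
$\frac{16725}{-11260} - \frac{6886}{\sqrt{V{\left(13 \right)} + 19777}} = \frac{16725}{-11260} - \frac{6886}{\sqrt{42 \cdot 13 + 19777}} = 16725 \left(- \frac{1}{11260}\right) - \frac{6886}{\sqrt{546 + 19777}} = - \frac{3345}{2252} - \frac{6886}{\sqrt{20323}} = - \frac{3345}{2252} - 6886 \frac{\sqrt{20323}}{20323} = - \frac{3345}{2252} - \frac{6886 \sqrt{20323}}{20323}$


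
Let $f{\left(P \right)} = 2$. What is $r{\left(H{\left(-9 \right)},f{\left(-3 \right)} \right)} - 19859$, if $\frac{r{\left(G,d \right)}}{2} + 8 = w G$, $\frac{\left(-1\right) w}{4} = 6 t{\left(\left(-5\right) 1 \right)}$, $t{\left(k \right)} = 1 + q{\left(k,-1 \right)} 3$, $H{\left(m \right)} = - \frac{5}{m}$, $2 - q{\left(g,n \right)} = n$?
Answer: $- \frac{60425}{3} \approx -20142.0$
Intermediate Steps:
$q{\left(g,n \right)} = 2 - n$
$t{\left(k \right)} = 10$ ($t{\left(k \right)} = 1 + \left(2 - -1\right) 3 = 1 + \left(2 + 1\right) 3 = 1 + 3 \cdot 3 = 1 + 9 = 10$)
$w = -240$ ($w = - 4 \cdot 6 \cdot 10 = \left(-4\right) 60 = -240$)
$r{\left(G,d \right)} = -16 - 480 G$ ($r{\left(G,d \right)} = -16 + 2 \left(- 240 G\right) = -16 - 480 G$)
$r{\left(H{\left(-9 \right)},f{\left(-3 \right)} \right)} - 19859 = \left(-16 - 480 \left(- \frac{5}{-9}\right)\right) - 19859 = \left(-16 - 480 \left(\left(-5\right) \left(- \frac{1}{9}\right)\right)\right) - 19859 = \left(-16 - \frac{800}{3}\right) - 19859 = - \frac{848}{3} - 19859 = - \frac{60425}{3}$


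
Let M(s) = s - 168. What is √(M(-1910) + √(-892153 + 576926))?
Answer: √(-2078 + I*√315227) ≈ 6.1038 + 45.992*I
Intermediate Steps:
M(s) = -168 + s
√(M(-1910) + √(-892153 + 576926)) = √((-168 - 1910) + √(-892153 + 576926)) = √(-2078 + √(-315227)) = √(-2078 + I*√315227)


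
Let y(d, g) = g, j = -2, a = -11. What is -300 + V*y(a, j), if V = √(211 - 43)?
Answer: -300 - 4*√42 ≈ -325.92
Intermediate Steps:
V = 2*√42 (V = √168 = 2*√42 ≈ 12.961)
-300 + V*y(a, j) = -300 + (2*√42)*(-2) = -300 - 4*√42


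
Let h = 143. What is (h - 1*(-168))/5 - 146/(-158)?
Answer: 24934/395 ≈ 63.124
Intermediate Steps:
(h - 1*(-168))/5 - 146/(-158) = (143 - 1*(-168))/5 - 146/(-158) = (143 + 168)*(1/5) - 146*(-1/158) = 311*(1/5) + 73/79 = 311/5 + 73/79 = 24934/395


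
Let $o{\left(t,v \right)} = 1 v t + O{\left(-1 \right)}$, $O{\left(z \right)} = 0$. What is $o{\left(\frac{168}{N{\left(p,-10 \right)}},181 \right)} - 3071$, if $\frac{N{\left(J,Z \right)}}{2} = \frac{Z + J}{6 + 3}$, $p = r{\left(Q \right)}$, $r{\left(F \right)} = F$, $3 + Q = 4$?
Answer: $-18275$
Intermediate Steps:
$Q = 1$ ($Q = -3 + 4 = 1$)
$p = 1$
$N{\left(J,Z \right)} = \frac{2 J}{9} + \frac{2 Z}{9}$ ($N{\left(J,Z \right)} = 2 \frac{Z + J}{6 + 3} = 2 \frac{J + Z}{9} = 2 \left(J + Z\right) \frac{1}{9} = 2 \left(\frac{J}{9} + \frac{Z}{9}\right) = \frac{2 J}{9} + \frac{2 Z}{9}$)
$o{\left(t,v \right)} = t v$ ($o{\left(t,v \right)} = 1 v t + 0 = 1 t v + 0 = t v + 0 = t v$)
$o{\left(\frac{168}{N{\left(p,-10 \right)}},181 \right)} - 3071 = \frac{168}{\frac{2}{9} \cdot 1 + \frac{2}{9} \left(-10\right)} 181 - 3071 = \frac{168}{\frac{2}{9} - \frac{20}{9}} \cdot 181 - 3071 = \frac{168}{-2} \cdot 181 - 3071 = 168 \left(- \frac{1}{2}\right) 181 - 3071 = \left(-84\right) 181 - 3071 = -15204 - 3071 = -18275$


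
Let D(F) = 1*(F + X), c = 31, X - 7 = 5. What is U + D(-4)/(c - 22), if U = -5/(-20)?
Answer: 41/36 ≈ 1.1389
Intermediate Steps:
U = ¼ (U = -5*(-1/20) = ¼ ≈ 0.25000)
X = 12 (X = 7 + 5 = 12)
D(F) = 12 + F (D(F) = 1*(F + 12) = 1*(12 + F) = 12 + F)
U + D(-4)/(c - 22) = ¼ + (12 - 4)/(31 - 22) = ¼ + 8/9 = 41/36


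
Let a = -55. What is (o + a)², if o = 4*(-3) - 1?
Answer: 4624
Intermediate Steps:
o = -13 (o = -12 - 1 = -13)
(o + a)² = (-13 - 55)² = (-68)² = 4624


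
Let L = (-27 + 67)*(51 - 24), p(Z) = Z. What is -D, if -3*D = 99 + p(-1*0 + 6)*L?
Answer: 2193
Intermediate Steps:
L = 1080 (L = 40*27 = 1080)
D = -2193 (D = -(99 + (-1*0 + 6)*1080)/3 = -(99 + (0 + 6)*1080)/3 = -(99 + 6*1080)/3 = -(99 + 6480)/3 = -⅓*6579 = -2193)
-D = -1*(-2193) = 2193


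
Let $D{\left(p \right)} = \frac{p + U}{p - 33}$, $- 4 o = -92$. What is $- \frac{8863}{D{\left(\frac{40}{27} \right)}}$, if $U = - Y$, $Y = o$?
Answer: $- \frac{7542413}{581} \approx -12982.0$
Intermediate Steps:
$o = 23$ ($o = \left(- \frac{1}{4}\right) \left(-92\right) = 23$)
$Y = 23$
$U = -23$ ($U = \left(-1\right) 23 = -23$)
$D{\left(p \right)} = \frac{-23 + p}{-33 + p}$ ($D{\left(p \right)} = \frac{p - 23}{p - 33} = \frac{-23 + p}{-33 + p}$)
$- \frac{8863}{D{\left(\frac{40}{27} \right)}} = - \frac{8863}{\frac{1}{-33 + \frac{40}{27}} \left(-23 + \frac{40}{27}\right)} = - \frac{8863}{\frac{1}{- \frac{851}{27}} \left(- \frac{581}{27}\right)} = - \frac{8863}{\left(- \frac{27}{851}\right) \left(- \frac{581}{27}\right)} = - \frac{8863}{\frac{581}{851}} = \left(-8863\right) \frac{851}{581} = - \frac{7542413}{581}$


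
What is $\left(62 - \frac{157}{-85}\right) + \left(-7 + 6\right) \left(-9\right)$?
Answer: $\frac{6192}{85} \approx 72.847$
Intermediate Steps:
$\left(62 - \frac{157}{-85}\right) + \left(-7 + 6\right) \left(-9\right) = \left(62 - - \frac{157}{85}\right) - -9 = \left(62 + \frac{157}{85}\right) + 9 = \frac{5427}{85} + 9 = \frac{6192}{85}$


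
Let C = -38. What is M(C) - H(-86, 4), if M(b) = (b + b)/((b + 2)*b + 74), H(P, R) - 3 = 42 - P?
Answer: -94489/721 ≈ -131.05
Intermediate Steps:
H(P, R) = 45 - P (H(P, R) = 3 + (42 - P) = 45 - P)
M(b) = 2*b/(74 + b*(2 + b)) (M(b) = (2*b)/((2 + b)*b + 74) = (2*b)/(b*(2 + b) + 74) = (2*b)/(74 + b*(2 + b)) = 2*b/(74 + b*(2 + b)))
M(C) - H(-86, 4) = 2*(-38)/(74 + (-38)**2 + 2*(-38)) - (45 - 1*(-86)) = 2*(-38)/(74 + 1444 - 76) - (45 + 86) = 2*(-38)/1442 - 1*131 = 2*(-38)*(1/1442) - 131 = -38/721 - 131 = -94489/721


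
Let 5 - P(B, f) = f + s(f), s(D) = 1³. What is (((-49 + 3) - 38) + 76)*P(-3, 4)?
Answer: 0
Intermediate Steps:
s(D) = 1
P(B, f) = 4 - f (P(B, f) = 5 - (f + 1) = 5 - (1 + f) = 5 + (-1 - f) = 4 - f)
(((-49 + 3) - 38) + 76)*P(-3, 4) = (((-49 + 3) - 38) + 76)*(4 - 1*4) = ((-46 - 38) + 76)*(4 - 4) = (-84 + 76)*0 = -8*0 = 0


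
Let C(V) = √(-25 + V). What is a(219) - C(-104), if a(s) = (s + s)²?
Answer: 191844 - I*√129 ≈ 1.9184e+5 - 11.358*I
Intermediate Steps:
a(s) = 4*s² (a(s) = (2*s)² = 4*s²)
a(219) - C(-104) = 4*219² - √(-25 - 104) = 4*47961 - √(-129) = 191844 - I*√129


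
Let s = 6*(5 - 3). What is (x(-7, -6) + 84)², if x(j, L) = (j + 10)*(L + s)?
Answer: 10404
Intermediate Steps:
s = 12 (s = 6*2 = 12)
x(j, L) = (10 + j)*(12 + L) (x(j, L) = (j + 10)*(L + 12) = (10 + j)*(12 + L))
(x(-7, -6) + 84)² = ((120 + 10*(-6) + 12*(-7) - 6*(-7)) + 84)² = ((120 - 60 - 84 + 42) + 84)² = (18 + 84)² = 102² = 10404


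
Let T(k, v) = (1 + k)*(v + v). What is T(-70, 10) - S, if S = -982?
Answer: -398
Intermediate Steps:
T(k, v) = 2*v*(1 + k) (T(k, v) = (1 + k)*(2*v) = 2*v*(1 + k))
T(-70, 10) - S = 2*10*(1 - 70) - 1*(-982) = 2*10*(-69) + 982 = -1380 + 982 = -398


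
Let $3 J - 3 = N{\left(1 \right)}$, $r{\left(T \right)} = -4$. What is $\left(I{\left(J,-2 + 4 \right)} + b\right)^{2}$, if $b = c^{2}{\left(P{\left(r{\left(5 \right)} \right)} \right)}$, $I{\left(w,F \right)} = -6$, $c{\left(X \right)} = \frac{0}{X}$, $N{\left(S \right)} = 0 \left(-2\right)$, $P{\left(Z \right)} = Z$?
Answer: $36$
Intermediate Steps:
$N{\left(S \right)} = 0$
$J = 1$ ($J = 1 + \frac{1}{3} \cdot 0 = 1 + 0 = 1$)
$c{\left(X \right)} = 0$
$b = 0$ ($b = 0^{2} = 0$)
$\left(I{\left(J,-2 + 4 \right)} + b\right)^{2} = \left(-6 + 0\right)^{2} = \left(-6\right)^{2} = 36$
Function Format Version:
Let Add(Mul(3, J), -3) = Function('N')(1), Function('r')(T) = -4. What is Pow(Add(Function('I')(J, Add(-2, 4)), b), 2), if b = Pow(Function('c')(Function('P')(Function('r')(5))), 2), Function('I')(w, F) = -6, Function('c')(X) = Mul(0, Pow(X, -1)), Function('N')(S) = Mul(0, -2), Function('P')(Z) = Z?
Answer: 36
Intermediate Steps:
Function('N')(S) = 0
J = 1 (J = Add(1, Mul(Rational(1, 3), 0)) = Add(1, 0) = 1)
Function('c')(X) = 0
b = 0 (b = Pow(0, 2) = 0)
Pow(Add(Function('I')(J, Add(-2, 4)), b), 2) = Pow(Add(-6, 0), 2) = Pow(-6, 2) = 36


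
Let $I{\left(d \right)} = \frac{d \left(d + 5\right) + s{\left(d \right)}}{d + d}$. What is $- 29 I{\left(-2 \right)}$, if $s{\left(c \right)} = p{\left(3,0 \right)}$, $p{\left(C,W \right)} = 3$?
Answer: $- \frac{87}{4} \approx -21.75$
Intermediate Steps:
$s{\left(c \right)} = 3$
$I{\left(d \right)} = \frac{3 + d \left(5 + d\right)}{2 d}$ ($I{\left(d \right)} = \frac{d \left(d + 5\right) + 3}{d + d} = \frac{d \left(5 + d\right) + 3}{2 d} = \left(3 + d \left(5 + d\right)\right) \frac{1}{2 d} = \frac{3 + d \left(5 + d\right)}{2 d}$)
$- 29 I{\left(-2 \right)} = - 29 \frac{3 - 2 \left(5 - 2\right)}{2 \left(-2\right)} = - 29 \cdot \frac{1}{2} \left(- \frac{1}{2}\right) \left(3 - 6\right) = - 29 \cdot \frac{1}{2} \left(- \frac{1}{2}\right) \left(-3\right) = \left(-29\right) \frac{3}{4} = - \frac{87}{4}$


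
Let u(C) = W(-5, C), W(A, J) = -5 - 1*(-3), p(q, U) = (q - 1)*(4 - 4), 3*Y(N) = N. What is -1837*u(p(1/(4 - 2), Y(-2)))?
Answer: 3674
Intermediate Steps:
Y(N) = N/3
p(q, U) = 0 (p(q, U) = (-1 + q)*0 = 0)
W(A, J) = -2 (W(A, J) = -5 + 3 = -2)
u(C) = -2
-1837*u(p(1/(4 - 2), Y(-2))) = -1837*(-2) = 3674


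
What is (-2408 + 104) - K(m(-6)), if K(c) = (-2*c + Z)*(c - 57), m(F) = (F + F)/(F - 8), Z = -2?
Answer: -123114/49 ≈ -2512.5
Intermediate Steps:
m(F) = 2*F/(-8 + F) (m(F) = (2*F)/(-8 + F) = 2*F/(-8 + F))
K(c) = (-57 + c)*(-2 - 2*c) (K(c) = (-2*c - 2)*(c - 57) = (-2 - 2*c)*(-57 + c) = (-57 + c)*(-2 - 2*c))
(-2408 + 104) - K(m(-6)) = (-2408 + 104) - (114 - 2*144/(-8 - 6)² + 112*(2*(-6)/(-8 - 6))) = -2304 - (114 - 2*(2*(-6)/(-14))² + 112*(2*(-6)/(-14))) = -2304 - (114 - 2*(2*(-6)*(-1/14))² + 112*(2*(-6)*(-1/14))) = -2304 - (114 - 2*(6/7)² + 112*(6/7)) = -2304 - (114 - 2*36/49 + 96) = -2304 - (114 - 72/49 + 96) = -2304 - 1*10218/49 = -2304 - 10218/49 = -123114/49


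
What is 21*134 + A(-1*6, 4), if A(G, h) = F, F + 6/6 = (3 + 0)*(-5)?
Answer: 2798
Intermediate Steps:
F = -16 (F = -1 + (3 + 0)*(-5) = -1 + 3*(-5) = -1 - 15 = -16)
A(G, h) = -16
21*134 + A(-1*6, 4) = 21*134 - 16 = 2814 - 16 = 2798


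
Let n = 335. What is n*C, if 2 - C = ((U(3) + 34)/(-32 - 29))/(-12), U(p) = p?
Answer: 478045/732 ≈ 653.07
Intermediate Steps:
C = 1427/732 (C = 2 - (3 + 34)/(-32 - 29)/(-12) = 2 - 37/(-61)*(-1)/12 = 2 - 37*(-1/61)*(-1)/12 = 2 - (-37)*(-1)/(61*12) = 2 - 1*37/732 = 2 - 37/732 = 1427/732 ≈ 1.9495)
n*C = 335*(1427/732) = 478045/732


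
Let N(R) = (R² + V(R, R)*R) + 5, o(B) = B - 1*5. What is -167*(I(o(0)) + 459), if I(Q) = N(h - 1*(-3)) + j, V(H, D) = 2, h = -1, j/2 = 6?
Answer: -80828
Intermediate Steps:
j = 12 (j = 2*6 = 12)
o(B) = -5 + B (o(B) = B - 5 = -5 + B)
N(R) = 5 + R² + 2*R (N(R) = (R² + 2*R) + 5 = 5 + R² + 2*R)
I(Q) = 25 (I(Q) = (5 + (-1 - 1*(-3))² + 2*(-1 - 1*(-3))) + 12 = (5 + (-1 + 3)² + 2*(-1 + 3)) + 12 = (5 + 2² + 2*2) + 12 = (5 + 4 + 4) + 12 = 13 + 12 = 25)
-167*(I(o(0)) + 459) = -167*(25 + 459) = -167*484 = -80828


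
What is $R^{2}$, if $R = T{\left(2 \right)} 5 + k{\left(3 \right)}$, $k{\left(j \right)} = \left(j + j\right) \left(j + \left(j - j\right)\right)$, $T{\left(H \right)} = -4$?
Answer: $4$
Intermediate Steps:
$k{\left(j \right)} = 2 j^{2}$ ($k{\left(j \right)} = 2 j \left(j + 0\right) = 2 j j = 2 j^{2}$)
$R = -2$ ($R = \left(-4\right) 5 + 2 \cdot 3^{2} = -20 + 2 \cdot 9 = -20 + 18 = -2$)
$R^{2} = \left(-2\right)^{2} = 4$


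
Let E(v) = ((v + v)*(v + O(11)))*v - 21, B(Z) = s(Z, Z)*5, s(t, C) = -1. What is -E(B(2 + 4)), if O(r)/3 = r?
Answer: -1379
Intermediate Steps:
O(r) = 3*r
B(Z) = -5 (B(Z) = -1*5 = -5)
E(v) = -21 + 2*v²*(33 + v) (E(v) = ((v + v)*(v + 3*11))*v - 21 = ((2*v)*(v + 33))*v - 21 = ((2*v)*(33 + v))*v - 21 = (2*v*(33 + v))*v - 21 = 2*v²*(33 + v) - 21 = -21 + 2*v²*(33 + v))
-E(B(2 + 4)) = -(-21 + 2*(-5)³ + 66*(-5)²) = -(-21 + 2*(-125) + 66*25) = -(-21 - 250 + 1650) = -1*1379 = -1379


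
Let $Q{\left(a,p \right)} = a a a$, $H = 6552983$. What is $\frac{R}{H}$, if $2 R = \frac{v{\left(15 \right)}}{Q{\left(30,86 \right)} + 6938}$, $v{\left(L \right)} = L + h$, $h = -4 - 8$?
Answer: $\frac{3}{444790274108} \approx 6.7448 \cdot 10^{-12}$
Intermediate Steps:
$h = -12$ ($h = -4 - 8 = -12$)
$Q{\left(a,p \right)} = a^{3}$ ($Q{\left(a,p \right)} = a^{2} a = a^{3}$)
$v{\left(L \right)} = -12 + L$ ($v{\left(L \right)} = L - 12 = -12 + L$)
$R = \frac{3}{67876}$ ($R = \frac{\frac{1}{30^{3} + 6938} \left(-12 + 15\right)}{2} = \frac{\frac{1}{27000 + 6938} \cdot 3}{2} = \frac{\frac{1}{33938} \cdot 3}{2} = \frac{1}{2} \cdot \frac{3}{33938} = \frac{3}{67876} \approx 4.4198 \cdot 10^{-5}$)
$\frac{R}{H} = \frac{3}{67876 \cdot 6552983} = \frac{3}{67876} \cdot \frac{1}{6552983} = \frac{3}{444790274108}$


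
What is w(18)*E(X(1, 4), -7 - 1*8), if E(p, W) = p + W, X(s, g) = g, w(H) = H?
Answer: -198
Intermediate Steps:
E(p, W) = W + p
w(18)*E(X(1, 4), -7 - 1*8) = 18*((-7 - 1*8) + 4) = 18*((-7 - 8) + 4) = 18*(-15 + 4) = 18*(-11) = -198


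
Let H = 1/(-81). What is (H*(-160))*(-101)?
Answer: -16160/81 ≈ -199.51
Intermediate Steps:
H = -1/81 ≈ -0.012346
(H*(-160))*(-101) = -1/81*(-160)*(-101) = (160/81)*(-101) = -16160/81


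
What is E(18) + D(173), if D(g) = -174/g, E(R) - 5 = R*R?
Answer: 56743/173 ≈ 327.99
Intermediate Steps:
E(R) = 5 + R**2 (E(R) = 5 + R*R = 5 + R**2)
E(18) + D(173) = (5 + 18**2) - 174/173 = (5 + 324) - 174*1/173 = 329 - 174/173 = 56743/173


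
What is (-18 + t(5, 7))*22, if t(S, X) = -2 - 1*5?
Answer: -550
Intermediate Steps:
t(S, X) = -7 (t(S, X) = -2 - 5 = -7)
(-18 + t(5, 7))*22 = (-18 - 7)*22 = -25*22 = -550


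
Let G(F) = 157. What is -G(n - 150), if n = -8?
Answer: -157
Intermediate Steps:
-G(n - 150) = -1*157 = -157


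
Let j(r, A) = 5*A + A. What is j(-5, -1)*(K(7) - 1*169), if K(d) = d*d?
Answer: 720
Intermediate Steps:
K(d) = d**2
j(r, A) = 6*A
j(-5, -1)*(K(7) - 1*169) = (6*(-1))*(7**2 - 1*169) = -6*(49 - 169) = -6*(-120) = 720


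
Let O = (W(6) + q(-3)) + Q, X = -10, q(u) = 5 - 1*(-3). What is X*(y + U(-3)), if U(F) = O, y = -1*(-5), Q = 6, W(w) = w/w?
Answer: -200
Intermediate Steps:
q(u) = 8 (q(u) = 5 + 3 = 8)
W(w) = 1
y = 5
O = 15 (O = (1 + 8) + 6 = 9 + 6 = 15)
U(F) = 15
X*(y + U(-3)) = -10*(5 + 15) = -10*20 = -200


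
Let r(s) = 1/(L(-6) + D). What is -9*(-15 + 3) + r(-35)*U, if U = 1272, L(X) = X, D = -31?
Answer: 2724/37 ≈ 73.622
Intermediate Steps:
r(s) = -1/37 (r(s) = 1/(-6 - 31) = 1/(-37) = -1/37)
-9*(-15 + 3) + r(-35)*U = -9*(-15 + 3) - 1/37*1272 = -9*(-12) - 1272/37 = 108 - 1272/37 = 2724/37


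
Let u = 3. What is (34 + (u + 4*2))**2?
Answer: 2025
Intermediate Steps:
(34 + (u + 4*2))**2 = (34 + (3 + 4*2))**2 = (34 + (3 + 8))**2 = (34 + 11)**2 = 45**2 = 2025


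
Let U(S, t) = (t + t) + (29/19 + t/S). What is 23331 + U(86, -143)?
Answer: 37655307/1634 ≈ 23045.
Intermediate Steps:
U(S, t) = 29/19 + 2*t + t/S (U(S, t) = 2*t + (29*(1/19) + t/S) = 2*t + (29/19 + t/S) = 29/19 + 2*t + t/S)
23331 + U(86, -143) = 23331 + (29/19 + 2*(-143) - 143/86) = 23331 + (29/19 - 286 - 143*1/86) = 23331 + (29/19 - 286 - 143/86) = 23331 - 467547/1634 = 37655307/1634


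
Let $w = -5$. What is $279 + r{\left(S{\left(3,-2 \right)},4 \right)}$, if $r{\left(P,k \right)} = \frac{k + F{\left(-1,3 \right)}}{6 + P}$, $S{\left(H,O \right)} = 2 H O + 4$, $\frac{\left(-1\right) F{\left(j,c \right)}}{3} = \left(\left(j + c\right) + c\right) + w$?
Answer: $277$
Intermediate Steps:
$F{\left(j,c \right)} = 15 - 6 c - 3 j$ ($F{\left(j,c \right)} = - 3 \left(\left(\left(j + c\right) + c\right) - 5\right) = - 3 \left(\left(\left(c + j\right) + c\right) - 5\right) = - 3 \left(\left(j + 2 c\right) - 5\right) = - 3 \left(-5 + j + 2 c\right) = 15 - 6 c - 3 j$)
$S{\left(H,O \right)} = 4 + 2 H O$ ($S{\left(H,O \right)} = 2 H O + 4 = 4 + 2 H O$)
$r{\left(P,k \right)} = \frac{k}{6 + P}$ ($r{\left(P,k \right)} = \frac{k - 0}{6 + P} = \frac{k + \left(15 - 18 + 3\right)}{6 + P} = \frac{k + 0}{6 + P} = \frac{k}{6 + P}$)
$279 + r{\left(S{\left(3,-2 \right)},4 \right)} = 279 + \frac{4}{6 + \left(4 + 2 \cdot 3 \left(-2\right)\right)} = 279 + \frac{4}{6 + \left(4 - 12\right)} = 279 + \frac{4}{6 - 8} = 279 + \frac{4}{-2} = 279 + 4 \left(- \frac{1}{2}\right) = 279 - 2 = 277$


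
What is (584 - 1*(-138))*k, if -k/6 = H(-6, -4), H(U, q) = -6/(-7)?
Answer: -25992/7 ≈ -3713.1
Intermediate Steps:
H(U, q) = 6/7 (H(U, q) = -6*(-1/7) = 6/7)
k = -36/7 (k = -6*6/7 = -36/7 ≈ -5.1429)
(584 - 1*(-138))*k = (584 - 1*(-138))*(-36/7) = (584 + 138)*(-36/7) = 722*(-36/7) = -25992/7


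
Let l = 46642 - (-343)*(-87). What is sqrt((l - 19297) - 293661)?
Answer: I*sqrt(296157) ≈ 544.2*I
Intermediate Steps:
l = 16801 (l = 46642 - 1*29841 = 46642 - 29841 = 16801)
sqrt((l - 19297) - 293661) = sqrt((16801 - 19297) - 293661) = sqrt(-2496 - 293661) = sqrt(-296157) = I*sqrt(296157)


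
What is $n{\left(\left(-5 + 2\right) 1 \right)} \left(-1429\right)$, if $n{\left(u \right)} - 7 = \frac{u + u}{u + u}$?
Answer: $-11432$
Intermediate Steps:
$n{\left(u \right)} = 8$ ($n{\left(u \right)} = 7 + \frac{u + u}{u + u} = 7 + \frac{2 u}{2 u} = 7 + 2 u \frac{1}{2 u} = 7 + 1 = 8$)
$n{\left(\left(-5 + 2\right) 1 \right)} \left(-1429\right) = 8 \left(-1429\right) = -11432$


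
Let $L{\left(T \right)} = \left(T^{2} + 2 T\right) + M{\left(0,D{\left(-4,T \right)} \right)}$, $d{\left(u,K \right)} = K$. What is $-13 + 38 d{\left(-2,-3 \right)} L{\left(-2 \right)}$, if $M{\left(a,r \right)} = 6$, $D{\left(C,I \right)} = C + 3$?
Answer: $-697$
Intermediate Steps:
$D{\left(C,I \right)} = 3 + C$
$L{\left(T \right)} = 6 + T^{2} + 2 T$ ($L{\left(T \right)} = \left(T^{2} + 2 T\right) + 6 = 6 + T^{2} + 2 T$)
$-13 + 38 d{\left(-2,-3 \right)} L{\left(-2 \right)} = -13 + 38 \left(- 3 \left(6 + \left(-2\right)^{2} + 2 \left(-2\right)\right)\right) = -13 + 38 \left(- 3 \left(6 + 4 - 4\right)\right) = -13 + 38 \left(\left(-3\right) 6\right) = -13 + 38 \left(-18\right) = -13 - 684 = -697$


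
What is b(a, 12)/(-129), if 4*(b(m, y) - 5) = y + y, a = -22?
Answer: -11/129 ≈ -0.085271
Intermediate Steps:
b(m, y) = 5 + y/2 (b(m, y) = 5 + (y + y)/4 = 5 + (2*y)/4 = 5 + y/2)
b(a, 12)/(-129) = (5 + (1/2)*12)/(-129) = (5 + 6)*(-1/129) = 11*(-1/129) = -11/129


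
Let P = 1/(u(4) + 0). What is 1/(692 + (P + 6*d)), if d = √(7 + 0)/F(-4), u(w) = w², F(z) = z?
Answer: 59056/40869099 + 128*√7/40869099 ≈ 0.0014533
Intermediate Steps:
P = 1/16 (P = 1/(4² + 0) = 1/(16 + 0) = 1/16 ≈ 0.062500)
d = -√7/4 (d = √(7 + 0)/(-4) = √7*(-¼) = -√7/4 ≈ -0.66144)
1/(692 + (P + 6*d)) = 1/(692 + (1/16 + 6*(-√7/4))) = 1/(692 + (1/16 - 3*√7/2)) = 1/(11073/16 - 3*√7/2)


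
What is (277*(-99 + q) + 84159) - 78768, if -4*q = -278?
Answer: -5561/2 ≈ -2780.5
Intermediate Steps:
q = 139/2 (q = -1/4*(-278) = 139/2 ≈ 69.500)
(277*(-99 + q) + 84159) - 78768 = (277*(-99 + 139/2) + 84159) - 78768 = (277*(-59/2) + 84159) - 78768 = (-16343/2 + 84159) - 78768 = 151975/2 - 78768 = -5561/2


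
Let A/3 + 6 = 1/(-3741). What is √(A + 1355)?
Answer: √2079045786/1247 ≈ 36.565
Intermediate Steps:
A = -22447/1247 (A = -18 + 3/(-3741) = -18 + 3*(-1/3741) = -18 - 1/1247 = -22447/1247 ≈ -18.001)
√(A + 1355) = √(-22447/1247 + 1355) = √(1667238/1247) = √2079045786/1247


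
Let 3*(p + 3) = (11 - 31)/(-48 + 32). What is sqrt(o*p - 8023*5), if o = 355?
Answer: I*sqrt(1477155)/6 ≈ 202.56*I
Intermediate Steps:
p = -31/12 (p = -3 + ((11 - 31)/(-48 + 32))/3 = -3 + (-20/(-16))/3 = -3 + (-20*(-1/16))/3 = -3 + (1/3)*(5/4) = -3 + 5/12 = -31/12 ≈ -2.5833)
sqrt(o*p - 8023*5) = sqrt(355*(-31/12) - 8023*5) = sqrt(-11005/12 - 40115) = sqrt(-492385/12) = I*sqrt(1477155)/6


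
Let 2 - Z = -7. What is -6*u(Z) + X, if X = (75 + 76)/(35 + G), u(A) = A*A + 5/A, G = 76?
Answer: -18055/37 ≈ -487.97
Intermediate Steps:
Z = 9 (Z = 2 - 1*(-7) = 2 + 7 = 9)
u(A) = A**2 + 5/A
X = 151/111 (X = (75 + 76)/(35 + 76) = 151/111 ≈ 1.3604)
-6*u(Z) + X = -6*(5 + 9**3)/9 + 151/111 = -2*(5 + 729)/3 + 151/111 = -2*734/3 + 151/111 = -6*734/9 + 151/111 = -1468/3 + 151/111 = -18055/37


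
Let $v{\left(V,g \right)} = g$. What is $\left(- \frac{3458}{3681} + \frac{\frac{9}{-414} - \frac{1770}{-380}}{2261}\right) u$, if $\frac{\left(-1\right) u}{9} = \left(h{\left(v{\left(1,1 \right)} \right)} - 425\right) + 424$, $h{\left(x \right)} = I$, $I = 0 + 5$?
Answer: $\frac{13636973600}{404115313} \approx 33.745$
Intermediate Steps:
$I = 5$
$h{\left(x \right)} = 5$
$u = -36$ ($u = - 9 \left(\left(5 - 425\right) + 424\right) = - 9 \left(-420 + 424\right) = \left(-9\right) 4 = -36$)
$\left(- \frac{3458}{3681} + \frac{\frac{9}{-414} - \frac{1770}{-380}}{2261}\right) u = \left(- \frac{3458}{3681} + \frac{\frac{9}{-414} - \frac{1770}{-380}}{2261}\right) \left(-36\right) = \left(\left(-3458\right) \frac{1}{3681} + \left(9 \left(- \frac{1}{414}\right) - - \frac{177}{38}\right) \frac{1}{2261}\right) \left(-36\right) = \left(- \frac{3458}{3681} + \left(- \frac{1}{46} + \frac{177}{38}\right) \frac{1}{2261}\right) \left(-36\right) = \left(- \frac{3458}{3681} + \frac{2026}{437} \cdot \frac{1}{2261}\right) \left(-36\right) = \left(- \frac{3458}{3681} + \frac{2026}{988057}\right) \left(-36\right) = \left(- \frac{3409243400}{3637037817}\right) \left(-36\right) = \frac{13636973600}{404115313}$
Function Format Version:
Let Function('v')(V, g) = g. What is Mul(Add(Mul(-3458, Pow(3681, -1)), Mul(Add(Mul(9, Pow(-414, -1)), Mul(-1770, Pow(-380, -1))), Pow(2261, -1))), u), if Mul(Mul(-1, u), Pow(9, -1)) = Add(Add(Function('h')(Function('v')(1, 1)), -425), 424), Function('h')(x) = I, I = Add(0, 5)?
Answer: Rational(13636973600, 404115313) ≈ 33.745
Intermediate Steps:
I = 5
Function('h')(x) = 5
u = -36 (u = Mul(-9, Add(Add(5, -425), 424)) = Mul(-9, Add(-420, 424)) = Mul(-9, 4) = -36)
Mul(Add(Mul(-3458, Pow(3681, -1)), Mul(Add(Mul(9, Pow(-414, -1)), Mul(-1770, Pow(-380, -1))), Pow(2261, -1))), u) = Mul(Add(Mul(-3458, Pow(3681, -1)), Mul(Add(Mul(9, Pow(-414, -1)), Mul(-1770, Pow(-380, -1))), Pow(2261, -1))), -36) = Mul(Add(Mul(-3458, Rational(1, 3681)), Mul(Add(Mul(9, Rational(-1, 414)), Mul(-1770, Rational(-1, 380))), Rational(1, 2261))), -36) = Mul(Add(Rational(-3458, 3681), Mul(Add(Rational(-1, 46), Rational(177, 38)), Rational(1, 2261))), -36) = Mul(Add(Rational(-3458, 3681), Mul(Rational(2026, 437), Rational(1, 2261))), -36) = Mul(Add(Rational(-3458, 3681), Rational(2026, 988057)), -36) = Mul(Rational(-3409243400, 3637037817), -36) = Rational(13636973600, 404115313)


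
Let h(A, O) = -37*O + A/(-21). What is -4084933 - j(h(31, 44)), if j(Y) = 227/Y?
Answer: -139782317560/34219 ≈ -4.0849e+6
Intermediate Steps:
h(A, O) = -37*O - A/21 (h(A, O) = -37*O + A*(-1/21) = -37*O - A/21)
-4084933 - j(h(31, 44)) = -4084933 - 227/(-37*44 - 1/21*31) = -4084933 - 227/(-1628 - 31/21) = -4084933 - 227/(-34219/21) = -4084933 - 227*(-21)/34219 = -4084933 - 1*(-4767/34219) = -4084933 + 4767/34219 = -139782317560/34219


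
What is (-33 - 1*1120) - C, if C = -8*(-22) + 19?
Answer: -1348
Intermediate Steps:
C = 195 (C = 176 + 19 = 195)
(-33 - 1*1120) - C = (-33 - 1*1120) - 1*195 = (-33 - 1120) - 195 = -1153 - 195 = -1348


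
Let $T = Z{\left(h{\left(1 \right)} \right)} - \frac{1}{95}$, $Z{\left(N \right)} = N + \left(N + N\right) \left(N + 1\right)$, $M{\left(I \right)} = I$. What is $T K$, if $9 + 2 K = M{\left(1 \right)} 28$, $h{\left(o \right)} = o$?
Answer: $\frac{237}{5} \approx 47.4$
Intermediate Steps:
$K = \frac{19}{2}$ ($K = - \frac{9}{2} + \frac{1 \cdot 28}{2} = - \frac{9}{2} + \frac{1}{2} \cdot 28 = - \frac{9}{2} + 14 = \frac{19}{2} \approx 9.5$)
$Z{\left(N \right)} = N + 2 N \left(1 + N\right)$
$T = \frac{474}{95}$ ($T = 1 \left(3 + 2 \cdot 1\right) - \frac{1}{95} = 1 \left(3 + 2\right) - \frac{1}{95} = 1 \cdot 5 - \frac{1}{95} = 5 - \frac{1}{95} = \frac{474}{95} \approx 4.9895$)
$T K = \frac{474}{95} \cdot \frac{19}{2} = \frac{237}{5}$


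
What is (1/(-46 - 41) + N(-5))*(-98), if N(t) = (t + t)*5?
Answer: 426398/87 ≈ 4901.1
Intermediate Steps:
N(t) = 10*t (N(t) = (2*t)*5 = 10*t)
(1/(-46 - 41) + N(-5))*(-98) = (1/(-46 - 41) + 10*(-5))*(-98) = (1/(-87) - 50)*(-98) = (-1/87 - 50)*(-98) = -4351/87*(-98) = 426398/87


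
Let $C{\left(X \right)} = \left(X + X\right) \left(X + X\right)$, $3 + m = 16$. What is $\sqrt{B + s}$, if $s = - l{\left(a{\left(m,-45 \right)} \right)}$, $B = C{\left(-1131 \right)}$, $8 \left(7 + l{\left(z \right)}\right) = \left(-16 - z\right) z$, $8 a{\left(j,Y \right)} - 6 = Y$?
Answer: $\frac{\sqrt{5239443682}}{32} \approx 2262.0$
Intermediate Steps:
$m = 13$ ($m = -3 + 16 = 13$)
$a{\left(j,Y \right)} = \frac{3}{4} + \frac{Y}{8}$
$l{\left(z \right)} = -7 + \frac{z \left(-16 - z\right)}{8}$ ($l{\left(z \right)} = -7 + \frac{\left(-16 - z\right) z}{8} = -7 + \frac{z \left(-16 - z\right)}{8}$)
$C{\left(X \right)} = 4 X^{2}$ ($C{\left(X \right)} = 2 X 2 X = 4 X^{2}$)
$B = 5116644$ ($B = 4 \left(-1131\right)^{2} = 4 \cdot 1279161 = 5116644$)
$s = \frac{113}{512}$ ($s = - (-7 - 2 \left(\frac{3}{4} + \frac{1}{8} \left(-45\right)\right) - \frac{\left(\frac{3}{4} + \frac{1}{8} \left(-45\right)\right)^{2}}{8}) = - (-7 - 2 \left(\frac{3}{4} - \frac{45}{8}\right) - \frac{\left(\frac{3}{4} - \frac{45}{8}\right)^{2}}{8}) = - (-7 - - \frac{39}{4} - \frac{\left(- \frac{39}{8}\right)^{2}}{8}) = - (-7 + \frac{39}{4} - \frac{1521}{512}) = \left(-1\right) \left(- \frac{113}{512}\right) = \frac{113}{512} \approx 0.2207$)
$\sqrt{B + s} = \sqrt{5116644 + \frac{113}{512}} = \sqrt{\frac{2619721841}{512}} = \frac{\sqrt{5239443682}}{32}$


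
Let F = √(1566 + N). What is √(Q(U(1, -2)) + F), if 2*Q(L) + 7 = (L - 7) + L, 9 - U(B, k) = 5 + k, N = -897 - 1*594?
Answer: √(-1 + 5*√3) ≈ 2.7677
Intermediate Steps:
N = -1491 (N = -897 - 594 = -1491)
U(B, k) = 4 - k (U(B, k) = 9 - (5 + k) = 9 + (-5 - k) = 4 - k)
Q(L) = -7 + L (Q(L) = -7/2 + ((L - 7) + L)/2 = -7/2 + ((-7 + L) + L)/2 = -7/2 + (-7 + 2*L)/2 = -7/2 + (-7/2 + L) = -7 + L)
F = 5*√3 (F = √(1566 - 1491) = √75 = 5*√3 ≈ 8.6602)
√(Q(U(1, -2)) + F) = √((-7 + (4 - 1*(-2))) + 5*√3) = √((-7 + (4 + 2)) + 5*√3) = √((-7 + 6) + 5*√3) = √(-1 + 5*√3)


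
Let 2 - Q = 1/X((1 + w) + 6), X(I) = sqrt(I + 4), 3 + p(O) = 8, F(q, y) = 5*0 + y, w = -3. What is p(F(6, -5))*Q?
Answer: 10 - 5*sqrt(2)/4 ≈ 8.2322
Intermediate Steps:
F(q, y) = y (F(q, y) = 0 + y = y)
p(O) = 5 (p(O) = -3 + 8 = 5)
X(I) = sqrt(4 + I)
Q = 2 - sqrt(2)/4 (Q = 2 - 1/(sqrt(4 + ((1 - 3) + 6))) = 2 - 1/(sqrt(4 + (-2 + 6))) = 2 - 1/(sqrt(4 + 4)) = 2 - 1/(sqrt(8)) = 2 - 1/(2*sqrt(2)) = 2 - sqrt(2)/4 ≈ 1.6464)
p(F(6, -5))*Q = 5*(2 - sqrt(2)/4) = 10 - 5*sqrt(2)/4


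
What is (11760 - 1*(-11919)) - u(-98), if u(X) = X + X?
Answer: 23875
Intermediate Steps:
u(X) = 2*X
(11760 - 1*(-11919)) - u(-98) = (11760 - 1*(-11919)) - 2*(-98) = (11760 + 11919) - 1*(-196) = 23679 + 196 = 23875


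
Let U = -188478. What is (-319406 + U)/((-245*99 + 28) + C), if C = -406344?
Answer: 507884/430571 ≈ 1.1796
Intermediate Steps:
(-319406 + U)/((-245*99 + 28) + C) = (-319406 - 188478)/((-245*99 + 28) - 406344) = -507884/((-24255 + 28) - 406344) = -507884/(-24227 - 406344) = -507884/(-430571) = -507884*(-1/430571) = 507884/430571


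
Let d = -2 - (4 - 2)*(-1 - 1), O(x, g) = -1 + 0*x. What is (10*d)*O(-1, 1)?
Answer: -20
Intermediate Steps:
O(x, g) = -1 (O(x, g) = -1 + 0 = -1)
d = 2 (d = -2 - 2*(-2) = -2 - 1*(-4) = -2 + 4 = 2)
(10*d)*O(-1, 1) = (10*2)*(-1) = 20*(-1) = -20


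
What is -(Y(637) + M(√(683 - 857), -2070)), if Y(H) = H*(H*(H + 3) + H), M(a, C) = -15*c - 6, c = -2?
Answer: -260097953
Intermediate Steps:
M(a, C) = 24 (M(a, C) = -15*(-2) - 6 = 30 - 6 = 24)
Y(H) = H*(H + H*(3 + H)) (Y(H) = H*(H*(3 + H) + H) = H*(H + H*(3 + H)))
-(Y(637) + M(√(683 - 857), -2070)) = -(637²*(4 + 637) + 24) = -(405769*641 + 24) = -(260097929 + 24) = -1*260097953 = -260097953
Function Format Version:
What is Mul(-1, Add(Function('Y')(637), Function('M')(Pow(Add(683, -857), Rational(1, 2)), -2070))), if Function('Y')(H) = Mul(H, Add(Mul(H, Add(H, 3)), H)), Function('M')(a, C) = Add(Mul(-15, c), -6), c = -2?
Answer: -260097953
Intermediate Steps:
Function('M')(a, C) = 24 (Function('M')(a, C) = Add(Mul(-15, -2), -6) = Add(30, -6) = 24)
Function('Y')(H) = Mul(H, Add(H, Mul(H, Add(3, H)))) (Function('Y')(H) = Mul(H, Add(Mul(H, Add(3, H)), H)) = Mul(H, Add(H, Mul(H, Add(3, H)))))
Mul(-1, Add(Function('Y')(637), Function('M')(Pow(Add(683, -857), Rational(1, 2)), -2070))) = Mul(-1, Add(Mul(Pow(637, 2), Add(4, 637)), 24)) = Mul(-1, Add(Mul(405769, 641), 24)) = Mul(-1, Add(260097929, 24)) = Mul(-1, 260097953) = -260097953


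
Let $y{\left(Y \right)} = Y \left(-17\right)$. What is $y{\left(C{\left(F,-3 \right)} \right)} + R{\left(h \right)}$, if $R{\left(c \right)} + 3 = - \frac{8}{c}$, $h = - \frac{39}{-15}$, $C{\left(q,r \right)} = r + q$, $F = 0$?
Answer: $\frac{584}{13} \approx 44.923$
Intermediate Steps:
$C{\left(q,r \right)} = q + r$
$h = \frac{13}{5}$ ($h = \left(-39\right) \left(- \frac{1}{15}\right) = \frac{13}{5} \approx 2.6$)
$y{\left(Y \right)} = - 17 Y$
$R{\left(c \right)} = -3 - \frac{8}{c}$
$y{\left(C{\left(F,-3 \right)} \right)} + R{\left(h \right)} = - 17 \left(0 - 3\right) - \left(3 + \frac{8}{\frac{13}{5}}\right) = \left(-17\right) \left(-3\right) - \frac{79}{13} = 51 - \frac{79}{13} = \frac{584}{13}$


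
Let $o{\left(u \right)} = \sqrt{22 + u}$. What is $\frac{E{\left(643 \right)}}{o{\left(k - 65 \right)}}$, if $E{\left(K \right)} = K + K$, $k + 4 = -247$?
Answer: $- \frac{643 i \sqrt{6}}{21} \approx - 75.001 i$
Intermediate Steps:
$k = -251$ ($k = -4 - 247 = -251$)
$E{\left(K \right)} = 2 K$
$\frac{E{\left(643 \right)}}{o{\left(k - 65 \right)}} = \frac{2 \cdot 643}{\sqrt{22 - 316}} = \frac{1286}{\sqrt{22 - 316}} = \frac{1286}{\sqrt{-294}} = \frac{1286}{7 i \sqrt{6}} = 1286 \left(- \frac{i \sqrt{6}}{42}\right) = - \frac{643 i \sqrt{6}}{21}$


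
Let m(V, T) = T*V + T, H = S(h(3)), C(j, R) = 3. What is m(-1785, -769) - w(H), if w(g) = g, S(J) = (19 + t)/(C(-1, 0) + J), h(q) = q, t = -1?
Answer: 1371893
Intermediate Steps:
S(J) = 18/(3 + J) (S(J) = (19 - 1)/(3 + J) = 18/(3 + J))
H = 3 (H = 18/(3 + 3) = 18/6 = 18*(⅙) = 3)
m(V, T) = T + T*V
m(-1785, -769) - w(H) = -769*(1 - 1785) - 1*3 = -769*(-1784) - 3 = 1371896 - 3 = 1371893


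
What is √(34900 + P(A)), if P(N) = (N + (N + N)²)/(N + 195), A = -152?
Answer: 6*√1902707/43 ≈ 192.47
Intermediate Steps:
P(N) = (N + 4*N²)/(195 + N) (P(N) = (N + (2*N)²)/(195 + N) = (N + 4*N²)/(195 + N))
√(34900 + P(A)) = √(34900 - 152*(1 + 4*(-152))/(195 - 152)) = √(34900 - 152*(1 - 608)/43) = √(34900 - 152*1/43*(-607)) = √(34900 + 92264/43) = √(1592964/43) = 6*√1902707/43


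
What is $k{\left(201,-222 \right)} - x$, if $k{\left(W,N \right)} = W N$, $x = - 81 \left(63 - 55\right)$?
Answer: $-43974$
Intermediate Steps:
$x = -648$ ($x = \left(-81\right) 8 = -648$)
$k{\left(W,N \right)} = N W$
$k{\left(201,-222 \right)} - x = \left(-222\right) 201 - -648 = -44622 + 648 = -43974$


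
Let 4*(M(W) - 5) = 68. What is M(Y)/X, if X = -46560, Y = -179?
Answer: -11/23280 ≈ -0.00047251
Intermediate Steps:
M(W) = 22 (M(W) = 5 + (1/4)*68 = 5 + 17 = 22)
M(Y)/X = 22/(-46560) = 22*(-1/46560) = -11/23280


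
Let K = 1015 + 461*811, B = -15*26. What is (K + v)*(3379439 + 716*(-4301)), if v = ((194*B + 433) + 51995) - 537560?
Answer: -55757485238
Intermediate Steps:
B = -390
K = 374886 (K = 1015 + 373871 = 374886)
v = -560792 (v = ((194*(-390) + 433) + 51995) - 537560 = ((-75660 + 433) + 51995) - 537560 = (-75227 + 51995) - 537560 = -23232 - 537560 = -560792)
(K + v)*(3379439 + 716*(-4301)) = (374886 - 560792)*(3379439 + 716*(-4301)) = -185906*(3379439 - 3079516) = -185906*299923 = -55757485238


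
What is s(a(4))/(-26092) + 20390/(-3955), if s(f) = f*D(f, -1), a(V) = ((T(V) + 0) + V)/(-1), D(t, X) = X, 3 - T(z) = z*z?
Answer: -106396057/20638772 ≈ -5.1552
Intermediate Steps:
T(z) = 3 - z² (T(z) = 3 - z*z = 3 - z²)
a(V) = -3 + V² - V (a(V) = (((3 - V²) + 0) + V)/(-1) = ((3 - V²) + V)*(-1) = (3 + V - V²)*(-1) = -3 + V² - V)
s(f) = -f (s(f) = f*(-1) = -f)
s(a(4))/(-26092) + 20390/(-3955) = -(-3 + 4² - 1*4)/(-26092) + 20390/(-3955) = -(-3 + 16 - 4)*(-1/26092) + 20390*(-1/3955) = -1*9*(-1/26092) - 4078/791 = -9*(-1/26092) - 4078/791 = 9/26092 - 4078/791 = -106396057/20638772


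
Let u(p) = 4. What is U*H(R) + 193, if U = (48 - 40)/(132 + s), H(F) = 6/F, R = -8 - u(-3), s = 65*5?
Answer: 88197/457 ≈ 192.99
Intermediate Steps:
s = 325
R = -12 (R = -8 - 1*4 = -8 - 4 = -12)
U = 8/457 (U = (48 - 40)/(132 + 325) = 8/457 ≈ 0.017505)
U*H(R) + 193 = 8*(6/(-12))/457 + 193 = 8*(6*(-1/12))/457 + 193 = (8/457)*(-½) + 193 = -4/457 + 193 = 88197/457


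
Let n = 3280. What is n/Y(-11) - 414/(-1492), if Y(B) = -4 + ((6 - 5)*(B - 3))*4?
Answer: -121723/2238 ≈ -54.389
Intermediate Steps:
Y(B) = -16 + 4*B (Y(B) = -4 + (1*(-3 + B))*4 = -4 + (-3 + B)*4 = -4 + (-12 + 4*B) = -16 + 4*B)
n/Y(-11) - 414/(-1492) = 3280/(-16 + 4*(-11)) - 414/(-1492) = 3280/(-16 - 44) - 414*(-1/1492) = 3280/(-60) + 207/746 = 3280*(-1/60) + 207/746 = -164/3 + 207/746 = -121723/2238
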